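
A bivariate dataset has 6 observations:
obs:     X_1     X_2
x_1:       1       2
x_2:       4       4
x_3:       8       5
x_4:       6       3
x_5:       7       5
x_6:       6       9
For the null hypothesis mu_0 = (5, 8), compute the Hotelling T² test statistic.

Step 1 — sample mean vector:
  mean(X_1) = (1 + 4 + 8 + 6 + 7 + 6) / 6 = 32/6 = 5.3333
  mean(X_2) = (2 + 4 + 5 + 3 + 5 + 9) / 6 = 28/6 = 4.6667
  x̄ = (5.3333, 4.6667),  deviation x̄ - mu_0 = (5.3333, 4.6667) - (5, 8) = (0.3333, -3.3333).

Step 2 — sample covariance matrix, S[i,j] = (1/(n-1)) · Σ_k (x_{k,i} - mean_i) · (x_{k,j} - mean_j), divisor n-1 = 5:
  S[X_1,X_1] = ((-4.3333)·(-4.3333) + (-1.3333)·(-1.3333) + (2.6667)·(2.6667) + (0.6667)·(0.6667) + (1.6667)·(1.6667) + (0.6667)·(0.6667)) / 5 = 31.3333/5 = 6.2667
  S[X_1,X_2] = ((-4.3333)·(-2.6667) + (-1.3333)·(-0.6667) + (2.6667)·(0.3333) + (0.6667)·(-1.6667) + (1.6667)·(0.3333) + (0.6667)·(4.3333)) / 5 = 15.6667/5 = 3.1333
  S[X_2,X_2] = ((-2.6667)·(-2.6667) + (-0.6667)·(-0.6667) + (0.3333)·(0.3333) + (-1.6667)·(-1.6667) + (0.3333)·(0.3333) + (4.3333)·(4.3333)) / 5 = 29.3333/5 = 5.8667
  S = [[6.2667, 3.1333],
 [3.1333, 5.8667]].

Step 3 — invert S. det(S) = 6.2667·5.8667 - (3.1333)² = 26.9467.
  S^{-1} = (1/det) · [[d, -b], [-b, a]] = [[0.2177, -0.1163],
 [-0.1163, 0.2326]].

Step 4 — quadratic form (x̄ - mu_0)^T · S^{-1} · (x̄ - mu_0):
  S^{-1} · (x̄ - mu_0) = (0.4602, -0.814),
  (x̄ - mu_0)^T · [...] = (0.3333)·(0.4602) + (-3.3333)·(-0.814) = 2.8666.

Step 5 — scale by n: T² = 6 · 2.8666 = 17.1994.

T² ≈ 17.1994


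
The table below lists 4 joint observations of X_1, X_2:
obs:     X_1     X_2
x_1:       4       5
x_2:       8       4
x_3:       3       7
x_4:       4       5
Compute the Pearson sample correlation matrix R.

Step 1 — column means:
  mean(X_1) = (4 + 8 + 3 + 4) / 4 = 19/4 = 4.75
  mean(X_2) = (5 + 4 + 7 + 5) / 4 = 21/4 = 5.25

Step 2 — sample variances and covariances s[i,j] = (1/(n-1)) · Σ_k (x_{k,i} - mean_i) · (x_{k,j} - mean_j), with n-1 = 3:
  s[X_1,X_1] = ((-0.75)·(-0.75) + (3.25)·(3.25) + (-1.75)·(-1.75) + (-0.75)·(-0.75)) / 3 = 14.75/3 = 4.9167
  s[X_1,X_2] = ((-0.75)·(-0.25) + (3.25)·(-1.25) + (-1.75)·(1.75) + (-0.75)·(-0.25)) / 3 = -6.75/3 = -2.25
  s[X_2,X_2] = ((-0.25)·(-0.25) + (-1.25)·(-1.25) + (1.75)·(1.75) + (-0.25)·(-0.25)) / 3 = 4.75/3 = 1.5833
  Sample standard deviations s_i = √(s[i,i]):
  s(X_1) = √(4.9167) = 2.2174
  s(X_2) = √(1.5833) = 1.2583

Step 3 — r_{ij} = s_{ij} / (s_i · s_j):
  r[X_1,X_1] = 1 (diagonal).
  r[X_1,X_2] = -2.25 / (2.2174 · 1.2583) = -2.25 / 2.7901 = -0.8064
  r[X_2,X_2] = 1 (diagonal).

R is symmetric with unit diagonal. Assembling:

R = [[1, -0.8064],
 [-0.8064, 1]]


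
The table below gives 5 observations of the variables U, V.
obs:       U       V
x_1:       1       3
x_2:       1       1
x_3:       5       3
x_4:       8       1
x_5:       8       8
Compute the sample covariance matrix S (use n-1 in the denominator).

Step 1 — column means:
  mean(U) = (1 + 1 + 5 + 8 + 8) / 5 = 23/5 = 4.6
  mean(V) = (3 + 1 + 3 + 1 + 8) / 5 = 16/5 = 3.2

Step 2 — sample covariance S[i,j] = (1/(n-1)) · Σ_k (x_{k,i} - mean_i) · (x_{k,j} - mean_j), with n-1 = 4.
  S[U,U] = ((-3.6)·(-3.6) + (-3.6)·(-3.6) + (0.4)·(0.4) + (3.4)·(3.4) + (3.4)·(3.4)) / 4 = 49.2/4 = 12.3
  S[U,V] = ((-3.6)·(-0.2) + (-3.6)·(-2.2) + (0.4)·(-0.2) + (3.4)·(-2.2) + (3.4)·(4.8)) / 4 = 17.4/4 = 4.35
  S[V,V] = ((-0.2)·(-0.2) + (-2.2)·(-2.2) + (-0.2)·(-0.2) + (-2.2)·(-2.2) + (4.8)·(4.8)) / 4 = 32.8/4 = 8.2

S is symmetric (S[j,i] = S[i,j]). Assembling:

S = [[12.3, 4.35],
 [4.35, 8.2]]


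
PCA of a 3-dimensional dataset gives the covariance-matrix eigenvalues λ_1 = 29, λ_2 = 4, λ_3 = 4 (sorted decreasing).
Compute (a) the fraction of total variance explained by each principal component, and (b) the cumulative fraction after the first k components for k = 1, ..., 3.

Step 1 — total variance = trace(Sigma) = Σ λ_i = 29 + 4 + 4 = 37.

Step 2 — fraction explained by component i = λ_i / Σ λ:
  PC1: 29/37 = 0.7838
  PC2: 4/37 = 0.1081
  PC3: 4/37 = 0.1081

Step 3 — cumulative fraction after k components = (λ_1 + ... + λ_k) / Σ λ:
  k = 1: 29/37 = 0.7838
  k = 2: (29 + 4)/37 = 33/37 = 0.8919
  k = 3: (29 + 4 + 4)/37 = 37/37 = 1

Summary (fraction, with percent):

explained: PC1 0.7838 (78.38%), PC2 0.1081 (10.81%), PC3 0.1081 (10.81%);  cumulative: 0.7838, 0.8919, 1


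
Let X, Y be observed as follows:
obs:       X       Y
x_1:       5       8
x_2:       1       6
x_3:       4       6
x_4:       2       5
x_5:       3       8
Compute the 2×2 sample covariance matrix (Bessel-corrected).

Step 1 — column means:
  mean(X) = (5 + 1 + 4 + 2 + 3) / 5 = 15/5 = 3
  mean(Y) = (8 + 6 + 6 + 5 + 8) / 5 = 33/5 = 6.6

Step 2 — sample covariance S[i,j] = (1/(n-1)) · Σ_k (x_{k,i} - mean_i) · (x_{k,j} - mean_j), with n-1 = 4.
  S[X,X] = ((2)·(2) + (-2)·(-2) + (1)·(1) + (-1)·(-1) + (0)·(0)) / 4 = 10/4 = 2.5
  S[X,Y] = ((2)·(1.4) + (-2)·(-0.6) + (1)·(-0.6) + (-1)·(-1.6) + (0)·(1.4)) / 4 = 5/4 = 1.25
  S[Y,Y] = ((1.4)·(1.4) + (-0.6)·(-0.6) + (-0.6)·(-0.6) + (-1.6)·(-1.6) + (1.4)·(1.4)) / 4 = 7.2/4 = 1.8

S is symmetric (S[j,i] = S[i,j]). Assembling:

S = [[2.5, 1.25],
 [1.25, 1.8]]


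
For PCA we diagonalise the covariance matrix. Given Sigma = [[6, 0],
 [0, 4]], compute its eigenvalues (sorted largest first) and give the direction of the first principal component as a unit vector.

Step 1 — characteristic polynomial of 2×2 Sigma:
  det(Sigma - λI) = λ² - trace · λ + det = 0.
  trace = 6 + 4 = 10, det = 6·4 - (0)² = 24.
Step 2 — discriminant:
  Δ = trace² - 4·det = 100 - 96 = 4.
Step 3 — eigenvalues:
  λ = (trace ± √Δ)/2 = (10 ± 2)/2,
  λ_1 = 6,  λ_2 = 4.

Step 4 — unit eigenvector for λ_1: Sigma is diagonal, so its eigenvectors are the coordinate axes. λ_1 = 6 is the diagonal entry on the first coordinate axis, hence
  v_1 = (1, 0) (||v_1|| = 1).

λ_1 = 6,  λ_2 = 4;  v_1 ≈ (1, 0)


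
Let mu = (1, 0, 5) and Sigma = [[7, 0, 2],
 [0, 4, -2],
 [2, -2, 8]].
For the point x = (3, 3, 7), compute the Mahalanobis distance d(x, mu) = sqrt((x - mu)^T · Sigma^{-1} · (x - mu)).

Step 1 — centre the observation: (x - mu) = (2, 3, 2).

Step 2 — invert Sigma (cofactor / det for 3×3, or solve directly):
  Sigma^{-1} = [[0.1556, -0.0222, -0.0444],
 [-0.0222, 0.2889, 0.0778],
 [-0.0444, 0.0778, 0.1556]].

Step 3 — form the quadratic (x - mu)^T · Sigma^{-1} · (x - mu):
  Sigma^{-1} · (x - mu) = (0.1556, 0.9778, 0.4556).
  (x - mu)^T · [Sigma^{-1} · (x - mu)] = (2)·(0.1556) + (3)·(0.9778) + (2)·(0.4556) = 4.1556.

Step 4 — take square root: d = √(4.1556) ≈ 2.0385.

d(x, mu) = √(4.1556) ≈ 2.0385


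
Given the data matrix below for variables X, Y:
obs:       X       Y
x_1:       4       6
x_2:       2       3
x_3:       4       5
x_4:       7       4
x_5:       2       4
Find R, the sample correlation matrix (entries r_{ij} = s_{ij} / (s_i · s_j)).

Step 1 — column means:
  mean(X) = (4 + 2 + 4 + 7 + 2) / 5 = 19/5 = 3.8
  mean(Y) = (6 + 3 + 5 + 4 + 4) / 5 = 22/5 = 4.4

Step 2 — sample variances and covariances s[i,j] = (1/(n-1)) · Σ_k (x_{k,i} - mean_i) · (x_{k,j} - mean_j), with n-1 = 4:
  s[X,X] = ((0.2)·(0.2) + (-1.8)·(-1.8) + (0.2)·(0.2) + (3.2)·(3.2) + (-1.8)·(-1.8)) / 4 = 16.8/4 = 4.2
  s[X,Y] = ((0.2)·(1.6) + (-1.8)·(-1.4) + (0.2)·(0.6) + (3.2)·(-0.4) + (-1.8)·(-0.4)) / 4 = 2.4/4 = 0.6
  s[Y,Y] = ((1.6)·(1.6) + (-1.4)·(-1.4) + (0.6)·(0.6) + (-0.4)·(-0.4) + (-0.4)·(-0.4)) / 4 = 5.2/4 = 1.3
  Sample standard deviations s_i = √(s[i,i]):
  s(X) = √(4.2) = 2.0494
  s(Y) = √(1.3) = 1.1402

Step 3 — r_{ij} = s_{ij} / (s_i · s_j):
  r[X,X] = 1 (diagonal).
  r[X,Y] = 0.6 / (2.0494 · 1.1402) = 0.6 / 2.3367 = 0.2568
  r[Y,Y] = 1 (diagonal).

R is symmetric with unit diagonal. Assembling:

R = [[1, 0.2568],
 [0.2568, 1]]


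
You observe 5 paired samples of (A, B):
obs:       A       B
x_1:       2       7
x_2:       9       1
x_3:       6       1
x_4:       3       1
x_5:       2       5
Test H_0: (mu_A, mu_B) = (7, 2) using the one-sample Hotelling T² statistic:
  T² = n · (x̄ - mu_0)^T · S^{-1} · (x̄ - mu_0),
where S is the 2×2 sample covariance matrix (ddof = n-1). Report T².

Step 1 — sample mean vector:
  mean(A) = (2 + 9 + 6 + 3 + 2) / 5 = 22/5 = 4.4
  mean(B) = (7 + 1 + 1 + 1 + 5) / 5 = 15/5 = 3
  x̄ = (4.4, 3),  deviation x̄ - mu_0 = (4.4, 3) - (7, 2) = (-2.6, 1).

Step 2 — sample covariance matrix, S[i,j] = (1/(n-1)) · Σ_k (x_{k,i} - mean_i) · (x_{k,j} - mean_j), divisor n-1 = 4:
  S[A,A] = ((-2.4)·(-2.4) + (4.6)·(4.6) + (1.6)·(1.6) + (-1.4)·(-1.4) + (-2.4)·(-2.4)) / 4 = 37.2/4 = 9.3
  S[A,B] = ((-2.4)·(4) + (4.6)·(-2) + (1.6)·(-2) + (-1.4)·(-2) + (-2.4)·(2)) / 4 = -24/4 = -6
  S[B,B] = ((4)·(4) + (-2)·(-2) + (-2)·(-2) + (-2)·(-2) + (2)·(2)) / 4 = 32/4 = 8
  S = [[9.3, -6],
 [-6, 8]].

Step 3 — invert S. det(S) = 9.3·8 - (-6)² = 38.4.
  S^{-1} = (1/det) · [[d, -b], [-b, a]] = [[0.2083, 0.1562],
 [0.1562, 0.2422]].

Step 4 — quadratic form (x̄ - mu_0)^T · S^{-1} · (x̄ - mu_0):
  S^{-1} · (x̄ - mu_0) = (-0.3854, -0.1641),
  (x̄ - mu_0)^T · [...] = (-2.6)·(-0.3854) + (1)·(-0.1641) = 0.838.

Step 5 — scale by n: T² = 5 · 0.838 = 4.1901.

T² ≈ 4.1901


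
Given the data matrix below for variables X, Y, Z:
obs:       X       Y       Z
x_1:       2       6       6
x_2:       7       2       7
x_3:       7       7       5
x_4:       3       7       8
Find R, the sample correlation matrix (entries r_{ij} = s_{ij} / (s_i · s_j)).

Step 1 — column means:
  mean(X) = (2 + 7 + 7 + 3) / 4 = 19/4 = 4.75
  mean(Y) = (6 + 2 + 7 + 7) / 4 = 22/4 = 5.5
  mean(Z) = (6 + 7 + 5 + 8) / 4 = 26/4 = 6.5

Step 2 — sample variances and covariances s[i,j] = (1/(n-1)) · Σ_k (x_{k,i} - mean_i) · (x_{k,j} - mean_j), with n-1 = 3:
  s[X,X] = ((-2.75)·(-2.75) + (2.25)·(2.25) + (2.25)·(2.25) + (-1.75)·(-1.75)) / 3 = 20.75/3 = 6.9167
  s[X,Y] = ((-2.75)·(0.5) + (2.25)·(-3.5) + (2.25)·(1.5) + (-1.75)·(1.5)) / 3 = -8.5/3 = -2.8333
  s[X,Z] = ((-2.75)·(-0.5) + (2.25)·(0.5) + (2.25)·(-1.5) + (-1.75)·(1.5)) / 3 = -3.5/3 = -1.1667
  s[Y,Y] = ((0.5)·(0.5) + (-3.5)·(-3.5) + (1.5)·(1.5) + (1.5)·(1.5)) / 3 = 17/3 = 5.6667
  s[Y,Z] = ((0.5)·(-0.5) + (-3.5)·(0.5) + (1.5)·(-1.5) + (1.5)·(1.5)) / 3 = -2/3 = -0.6667
  s[Z,Z] = ((-0.5)·(-0.5) + (0.5)·(0.5) + (-1.5)·(-1.5) + (1.5)·(1.5)) / 3 = 5/3 = 1.6667
  Sample standard deviations s_i = √(s[i,i]):
  s(X) = √(6.9167) = 2.63
  s(Y) = √(5.6667) = 2.3805
  s(Z) = √(1.6667) = 1.291

Step 3 — r_{ij} = s_{ij} / (s_i · s_j):
  r[X,X] = 1 (diagonal).
  r[X,Y] = -2.8333 / (2.63 · 2.3805) = -2.8333 / 6.2605 = -0.4526
  r[X,Z] = -1.1667 / (2.63 · 1.291) = -1.1667 / 3.3953 = -0.3436
  r[Y,Y] = 1 (diagonal).
  r[Y,Z] = -0.6667 / (2.3805 · 1.291) = -0.6667 / 3.0732 = -0.2169
  r[Z,Z] = 1 (diagonal).

R is symmetric with unit diagonal. Assembling:

R = [[1, -0.4526, -0.3436],
 [-0.4526, 1, -0.2169],
 [-0.3436, -0.2169, 1]]


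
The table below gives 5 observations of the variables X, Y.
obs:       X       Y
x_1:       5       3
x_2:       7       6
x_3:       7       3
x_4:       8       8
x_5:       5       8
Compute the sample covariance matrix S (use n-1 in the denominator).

Step 1 — column means:
  mean(X) = (5 + 7 + 7 + 8 + 5) / 5 = 32/5 = 6.4
  mean(Y) = (3 + 6 + 3 + 8 + 8) / 5 = 28/5 = 5.6

Step 2 — sample covariance S[i,j] = (1/(n-1)) · Σ_k (x_{k,i} - mean_i) · (x_{k,j} - mean_j), with n-1 = 4.
  S[X,X] = ((-1.4)·(-1.4) + (0.6)·(0.6) + (0.6)·(0.6) + (1.6)·(1.6) + (-1.4)·(-1.4)) / 4 = 7.2/4 = 1.8
  S[X,Y] = ((-1.4)·(-2.6) + (0.6)·(0.4) + (0.6)·(-2.6) + (1.6)·(2.4) + (-1.4)·(2.4)) / 4 = 2.8/4 = 0.7
  S[Y,Y] = ((-2.6)·(-2.6) + (0.4)·(0.4) + (-2.6)·(-2.6) + (2.4)·(2.4) + (2.4)·(2.4)) / 4 = 25.2/4 = 6.3

S is symmetric (S[j,i] = S[i,j]). Assembling:

S = [[1.8, 0.7],
 [0.7, 6.3]]


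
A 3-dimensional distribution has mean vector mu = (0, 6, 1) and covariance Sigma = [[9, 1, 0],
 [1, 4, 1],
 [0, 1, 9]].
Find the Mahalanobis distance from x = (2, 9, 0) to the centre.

Step 1 — centre the observation: (x - mu) = (2, 3, -1).

Step 2 — invert Sigma (cofactor / det for 3×3, or solve directly):
  Sigma^{-1} = [[0.1144, -0.0294, 0.0033],
 [-0.0294, 0.2647, -0.0294],
 [0.0033, -0.0294, 0.1144]].

Step 3 — form the quadratic (x - mu)^T · Sigma^{-1} · (x - mu):
  Sigma^{-1} · (x - mu) = (0.1373, 0.7647, -0.1961).
  (x - mu)^T · [Sigma^{-1} · (x - mu)] = (2)·(0.1373) + (3)·(0.7647) + (-1)·(-0.1961) = 2.7647.

Step 4 — take square root: d = √(2.7647) ≈ 1.6627.

d(x, mu) = √(2.7647) ≈ 1.6627


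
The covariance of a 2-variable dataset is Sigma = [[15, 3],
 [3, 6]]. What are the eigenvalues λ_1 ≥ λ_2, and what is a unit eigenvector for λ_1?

Step 1 — characteristic polynomial of 2×2 Sigma:
  det(Sigma - λI) = λ² - trace · λ + det = 0.
  trace = 15 + 6 = 21, det = 15·6 - (3)² = 81.
Step 2 — discriminant:
  Δ = trace² - 4·det = 441 - 324 = 117.
Step 3 — eigenvalues:
  λ = (trace ± √Δ)/2 = (21 ± 10.8167)/2,
  λ_1 = 15.9083,  λ_2 = 5.0917.

Step 4 — unit eigenvector for λ_1: solve (Sigma - λ_1 I)v = 0. First row:
  (15 - 15.9083)·v_x + (3)·v_y = 0, i.e. (-0.9083)·v_x + (3)·v_y = 0,
  so v ∝ (b, λ_1 - a) = (3, 0.9083) = u.
  ||u|| = √((3)² + (0.9083)²) = √(9.8251) ≈ 3.1345,
  v_1 = u/||u|| ≈ (0.9571, 0.2898) (||v_1|| = 1).

λ_1 = 15.9083,  λ_2 = 5.0917;  v_1 ≈ (0.9571, 0.2898)


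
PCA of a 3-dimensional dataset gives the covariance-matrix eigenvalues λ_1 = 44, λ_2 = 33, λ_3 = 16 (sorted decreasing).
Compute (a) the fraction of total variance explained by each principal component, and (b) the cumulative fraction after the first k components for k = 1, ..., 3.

Step 1 — total variance = trace(Sigma) = Σ λ_i = 44 + 33 + 16 = 93.

Step 2 — fraction explained by component i = λ_i / Σ λ:
  PC1: 44/93 = 0.4731
  PC2: 33/93 = 0.3548
  PC3: 16/93 = 0.172

Step 3 — cumulative fraction after k components = (λ_1 + ... + λ_k) / Σ λ:
  k = 1: 44/93 = 0.4731
  k = 2: (44 + 33)/93 = 77/93 = 0.828
  k = 3: (44 + 33 + 16)/93 = 93/93 = 1

Summary (fraction, with percent):

explained: PC1 0.4731 (47.31%), PC2 0.3548 (35.48%), PC3 0.172 (17.2%);  cumulative: 0.4731, 0.828, 1


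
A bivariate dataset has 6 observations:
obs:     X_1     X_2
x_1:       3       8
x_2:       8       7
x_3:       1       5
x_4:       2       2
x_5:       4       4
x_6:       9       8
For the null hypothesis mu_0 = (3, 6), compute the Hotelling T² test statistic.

Step 1 — sample mean vector:
  mean(X_1) = (3 + 8 + 1 + 2 + 4 + 9) / 6 = 27/6 = 4.5
  mean(X_2) = (8 + 7 + 5 + 2 + 4 + 8) / 6 = 34/6 = 5.6667
  x̄ = (4.5, 5.6667),  deviation x̄ - mu_0 = (4.5, 5.6667) - (3, 6) = (1.5, -0.3333).

Step 2 — sample covariance matrix, S[i,j] = (1/(n-1)) · Σ_k (x_{k,i} - mean_i) · (x_{k,j} - mean_j), divisor n-1 = 5:
  S[X_1,X_1] = ((-1.5)·(-1.5) + (3.5)·(3.5) + (-3.5)·(-3.5) + (-2.5)·(-2.5) + (-0.5)·(-0.5) + (4.5)·(4.5)) / 5 = 53.5/5 = 10.7
  S[X_1,X_2] = ((-1.5)·(2.3333) + (3.5)·(1.3333) + (-3.5)·(-0.6667) + (-2.5)·(-3.6667) + (-0.5)·(-1.6667) + (4.5)·(2.3333)) / 5 = 24/5 = 4.8
  S[X_2,X_2] = ((2.3333)·(2.3333) + (1.3333)·(1.3333) + (-0.6667)·(-0.6667) + (-3.6667)·(-3.6667) + (-1.6667)·(-1.6667) + (2.3333)·(2.3333)) / 5 = 29.3333/5 = 5.8667
  S = [[10.7, 4.8],
 [4.8, 5.8667]].

Step 3 — invert S. det(S) = 10.7·5.8667 - (4.8)² = 39.7333.
  S^{-1} = (1/det) · [[d, -b], [-b, a]] = [[0.1477, -0.1208],
 [-0.1208, 0.2693]].

Step 4 — quadratic form (x̄ - mu_0)^T · S^{-1} · (x̄ - mu_0):
  S^{-1} · (x̄ - mu_0) = (0.2617, -0.271),
  (x̄ - mu_0)^T · [...] = (1.5)·(0.2617) + (-0.3333)·(-0.271) = 0.4829.

Step 5 — scale by n: T² = 6 · 0.4829 = 2.8977.

T² ≈ 2.8977


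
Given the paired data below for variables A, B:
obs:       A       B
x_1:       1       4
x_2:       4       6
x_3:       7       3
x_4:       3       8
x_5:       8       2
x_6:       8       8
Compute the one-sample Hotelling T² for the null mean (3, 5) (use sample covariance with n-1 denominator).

Step 1 — sample mean vector:
  mean(A) = (1 + 4 + 7 + 3 + 8 + 8) / 6 = 31/6 = 5.1667
  mean(B) = (4 + 6 + 3 + 8 + 2 + 8) / 6 = 31/6 = 5.1667
  x̄ = (5.1667, 5.1667),  deviation x̄ - mu_0 = (5.1667, 5.1667) - (3, 5) = (2.1667, 0.1667).

Step 2 — sample covariance matrix, S[i,j] = (1/(n-1)) · Σ_k (x_{k,i} - mean_i) · (x_{k,j} - mean_j), divisor n-1 = 5:
  S[A,A] = ((-4.1667)·(-4.1667) + (-1.1667)·(-1.1667) + (1.8333)·(1.8333) + (-2.1667)·(-2.1667) + (2.8333)·(2.8333) + (2.8333)·(2.8333)) / 5 = 42.8333/5 = 8.5667
  S[A,B] = ((-4.1667)·(-1.1667) + (-1.1667)·(0.8333) + (1.8333)·(-2.1667) + (-2.1667)·(2.8333) + (2.8333)·(-3.1667) + (2.8333)·(2.8333)) / 5 = -7.1667/5 = -1.4333
  S[B,B] = ((-1.1667)·(-1.1667) + (0.8333)·(0.8333) + (-2.1667)·(-2.1667) + (2.8333)·(2.8333) + (-3.1667)·(-3.1667) + (2.8333)·(2.8333)) / 5 = 32.8333/5 = 6.5667
  S = [[8.5667, -1.4333],
 [-1.4333, 6.5667]].

Step 3 — invert S. det(S) = 8.5667·6.5667 - (-1.4333)² = 54.2.
  S^{-1} = (1/det) · [[d, -b], [-b, a]] = [[0.1212, 0.0264],
 [0.0264, 0.1581]].

Step 4 — quadratic form (x̄ - mu_0)^T · S^{-1} · (x̄ - mu_0):
  S^{-1} · (x̄ - mu_0) = (0.2669, 0.0836),
  (x̄ - mu_0)^T · [...] = (2.1667)·(0.2669) + (0.1667)·(0.0836) = 0.5923.

Step 5 — scale by n: T² = 6 · 0.5923 = 3.5535.

T² ≈ 3.5535


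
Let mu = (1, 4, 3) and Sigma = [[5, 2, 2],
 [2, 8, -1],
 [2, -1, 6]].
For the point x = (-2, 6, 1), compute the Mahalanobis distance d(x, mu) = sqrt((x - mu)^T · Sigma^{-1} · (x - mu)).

Step 1 — centre the observation: (x - mu) = (-3, 2, -2).

Step 2 — invert Sigma (cofactor / det for 3×3, or solve directly):
  Sigma^{-1} = [[0.2749, -0.0819, -0.1053],
 [-0.0819, 0.152, 0.0526],
 [-0.1053, 0.0526, 0.2105]].

Step 3 — form the quadratic (x - mu)^T · Sigma^{-1} · (x - mu):
  Sigma^{-1} · (x - mu) = (-0.7778, 0.4444, 0).
  (x - mu)^T · [Sigma^{-1} · (x - mu)] = (-3)·(-0.7778) + (2)·(0.4444) + (-2)·(0) = 3.2222.

Step 4 — take square root: d = √(3.2222) ≈ 1.7951.

d(x, mu) = √(3.2222) ≈ 1.7951


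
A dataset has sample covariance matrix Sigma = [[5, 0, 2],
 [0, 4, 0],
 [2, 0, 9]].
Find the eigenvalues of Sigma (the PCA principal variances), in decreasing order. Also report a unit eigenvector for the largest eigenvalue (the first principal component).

Step 1 — characteristic polynomial p(λ) = det(λI - Sigma) = λ³ - tr·λ² + c_1·λ - det, where tr = trace, c_1 = sum of the principal 2×2 minors, det = det(Sigma):
  tr = 5 + 4 + 9 = 18,
  c_1 = (5·4 - (0)²) + (5·9 - (2)²) + (4·9 - (0)²) = 20 + 41 + 36 = 97,
  det = 5·(4·9 - (0)²) - (0)·((0)·9 - (0)·(2)) + (2)·((0)·(0) - 4·(2)) = 5·(36) - (0)·(0) + (2)·(-8) = 164.
  So p(λ) = λ³ - 18λ² + 97λ - 164.
Step 2 — look for an integer root (rational root theorem: any rational root is an integer divisor of 164). Testing λ = 4:
  p(4) = 64 - 288 + 388 - 164 = 0  ✓
  Dividing out (λ - 4): p(λ) = (λ - 4)(λ² - 14λ + 41).
Step 3 — remaining eigenvalues from the quadratic λ² - 14λ + 41 = 0:
  Δ = 14² - 4·41 = 196 - 164 = 32,  λ = (14 ± √32)/2 = (14 ± 5.6569)/2 ≈ 9.8284 or 4.1716.
  Sorted: λ_1 = 9.8284,  λ_2 = 4.1716,  λ_3 = 4  (check: sum = 18 = tr ✓).

Step 4 — unit eigenvector for λ_1 ≈ 9.8284: v spans the null space of (Sigma - λ_1 I), whose rows are
  r_1 = (-4.8284, 0, 2),  r_2 = (0, -5.8284, 0),  r_3 = (2, 0, -0.8284).
  v is orthogonal to every row, so take v ∝ r_1 × r_2 = ((0)·(0) - (2)·(-5.8284), (2)·(0) - (-4.8284)·(0), (-4.8284)·(-5.8284) - (0)·(0)) ≈ (11.6569, 0, 28.1421).
  Let u = (11.6569, 0, 28.1421).
  ||u|| = √((11.6569)² + (0)² + (28.1421)²) = √(927.862) ≈ 30.4608,  v_1 = u/||u|| ≈ (0.3827, 0, 0.9239) (||v_1|| = 1).

λ_1 = 9.8284,  λ_2 = 4.1716,  λ_3 = 4;  v_1 ≈ (0.3827, 0, 0.9239)


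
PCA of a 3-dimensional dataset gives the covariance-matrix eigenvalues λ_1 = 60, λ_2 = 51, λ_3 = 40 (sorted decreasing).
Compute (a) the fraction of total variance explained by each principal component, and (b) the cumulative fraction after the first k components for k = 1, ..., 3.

Step 1 — total variance = trace(Sigma) = Σ λ_i = 60 + 51 + 40 = 151.

Step 2 — fraction explained by component i = λ_i / Σ λ:
  PC1: 60/151 = 0.3974
  PC2: 51/151 = 0.3377
  PC3: 40/151 = 0.2649

Step 3 — cumulative fraction after k components = (λ_1 + ... + λ_k) / Σ λ:
  k = 1: 60/151 = 0.3974
  k = 2: (60 + 51)/151 = 111/151 = 0.7351
  k = 3: (60 + 51 + 40)/151 = 151/151 = 1

Summary (fraction, with percent):

explained: PC1 0.3974 (39.74%), PC2 0.3377 (33.77%), PC3 0.2649 (26.49%);  cumulative: 0.3974, 0.7351, 1


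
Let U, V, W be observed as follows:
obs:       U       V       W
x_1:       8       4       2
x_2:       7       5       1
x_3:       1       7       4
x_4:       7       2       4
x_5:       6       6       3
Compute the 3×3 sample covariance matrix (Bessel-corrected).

Step 1 — column means:
  mean(U) = (8 + 7 + 1 + 7 + 6) / 5 = 29/5 = 5.8
  mean(V) = (4 + 5 + 7 + 2 + 6) / 5 = 24/5 = 4.8
  mean(W) = (2 + 1 + 4 + 4 + 3) / 5 = 14/5 = 2.8

Step 2 — sample covariance S[i,j] = (1/(n-1)) · Σ_k (x_{k,i} - mean_i) · (x_{k,j} - mean_j), with n-1 = 4.
  S[U,U] = ((2.2)·(2.2) + (1.2)·(1.2) + (-4.8)·(-4.8) + (1.2)·(1.2) + (0.2)·(0.2)) / 4 = 30.8/4 = 7.7
  S[U,V] = ((2.2)·(-0.8) + (1.2)·(0.2) + (-4.8)·(2.2) + (1.2)·(-2.8) + (0.2)·(1.2)) / 4 = -15.2/4 = -3.8
  S[U,W] = ((2.2)·(-0.8) + (1.2)·(-1.8) + (-4.8)·(1.2) + (1.2)·(1.2) + (0.2)·(0.2)) / 4 = -8.2/4 = -2.05
  S[V,V] = ((-0.8)·(-0.8) + (0.2)·(0.2) + (2.2)·(2.2) + (-2.8)·(-2.8) + (1.2)·(1.2)) / 4 = 14.8/4 = 3.7
  S[V,W] = ((-0.8)·(-0.8) + (0.2)·(-1.8) + (2.2)·(1.2) + (-2.8)·(1.2) + (1.2)·(0.2)) / 4 = -0.2/4 = -0.05
  S[W,W] = ((-0.8)·(-0.8) + (-1.8)·(-1.8) + (1.2)·(1.2) + (1.2)·(1.2) + (0.2)·(0.2)) / 4 = 6.8/4 = 1.7

S is symmetric (S[j,i] = S[i,j]). Assembling:

S = [[7.7, -3.8, -2.05],
 [-3.8, 3.7, -0.05],
 [-2.05, -0.05, 1.7]]


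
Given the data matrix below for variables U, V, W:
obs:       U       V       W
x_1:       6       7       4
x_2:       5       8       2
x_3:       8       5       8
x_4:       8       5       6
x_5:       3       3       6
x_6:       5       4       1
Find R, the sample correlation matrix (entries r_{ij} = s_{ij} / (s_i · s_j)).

Step 1 — column means:
  mean(U) = (6 + 5 + 8 + 8 + 3 + 5) / 6 = 35/6 = 5.8333
  mean(V) = (7 + 8 + 5 + 5 + 3 + 4) / 6 = 32/6 = 5.3333
  mean(W) = (4 + 2 + 8 + 6 + 6 + 1) / 6 = 27/6 = 4.5

Step 2 — sample variances and covariances s[i,j] = (1/(n-1)) · Σ_k (x_{k,i} - mean_i) · (x_{k,j} - mean_j), with n-1 = 5:
  s[U,U] = ((0.1667)·(0.1667) + (-0.8333)·(-0.8333) + (2.1667)·(2.1667) + (2.1667)·(2.1667) + (-2.8333)·(-2.8333) + (-0.8333)·(-0.8333)) / 5 = 18.8333/5 = 3.7667
  s[U,V] = ((0.1667)·(1.6667) + (-0.8333)·(2.6667) + (2.1667)·(-0.3333) + (2.1667)·(-0.3333) + (-2.8333)·(-2.3333) + (-0.8333)·(-1.3333)) / 5 = 4.3333/5 = 0.8667
  s[U,W] = ((0.1667)·(-0.5) + (-0.8333)·(-2.5) + (2.1667)·(3.5) + (2.1667)·(1.5) + (-2.8333)·(1.5) + (-0.8333)·(-3.5)) / 5 = 11.5/5 = 2.3
  s[V,V] = ((1.6667)·(1.6667) + (2.6667)·(2.6667) + (-0.3333)·(-0.3333) + (-0.3333)·(-0.3333) + (-2.3333)·(-2.3333) + (-1.3333)·(-1.3333)) / 5 = 17.3333/5 = 3.4667
  s[V,W] = ((1.6667)·(-0.5) + (2.6667)·(-2.5) + (-0.3333)·(3.5) + (-0.3333)·(1.5) + (-2.3333)·(1.5) + (-1.3333)·(-3.5)) / 5 = -8/5 = -1.6
  s[W,W] = ((-0.5)·(-0.5) + (-2.5)·(-2.5) + (3.5)·(3.5) + (1.5)·(1.5) + (1.5)·(1.5) + (-3.5)·(-3.5)) / 5 = 35.5/5 = 7.1
  Sample standard deviations s_i = √(s[i,i]):
  s(U) = √(3.7667) = 1.9408
  s(V) = √(3.4667) = 1.8619
  s(W) = √(7.1) = 2.6646

Step 3 — r_{ij} = s_{ij} / (s_i · s_j):
  r[U,U] = 1 (diagonal).
  r[U,V] = 0.8667 / (1.9408 · 1.8619) = 0.8667 / 3.6136 = 0.2398
  r[U,W] = 2.3 / (1.9408 · 2.6646) = 2.3 / 5.1714 = 0.4448
  r[V,V] = 1 (diagonal).
  r[V,W] = -1.6 / (1.8619 · 2.6646) = -1.6 / 4.9612 = -0.3225
  r[W,W] = 1 (diagonal).

R is symmetric with unit diagonal. Assembling:

R = [[1, 0.2398, 0.4448],
 [0.2398, 1, -0.3225],
 [0.4448, -0.3225, 1]]


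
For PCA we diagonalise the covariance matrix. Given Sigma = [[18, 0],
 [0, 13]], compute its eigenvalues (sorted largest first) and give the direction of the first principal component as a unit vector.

Step 1 — characteristic polynomial of 2×2 Sigma:
  det(Sigma - λI) = λ² - trace · λ + det = 0.
  trace = 18 + 13 = 31, det = 18·13 - (0)² = 234.
Step 2 — discriminant:
  Δ = trace² - 4·det = 961 - 936 = 25.
Step 3 — eigenvalues:
  λ = (trace ± √Δ)/2 = (31 ± 5)/2,
  λ_1 = 18,  λ_2 = 13.

Step 4 — unit eigenvector for λ_1: Sigma is diagonal, so its eigenvectors are the coordinate axes. λ_1 = 18 is the diagonal entry on the first coordinate axis, hence
  v_1 = (1, 0) (||v_1|| = 1).

λ_1 = 18,  λ_2 = 13;  v_1 ≈ (1, 0)


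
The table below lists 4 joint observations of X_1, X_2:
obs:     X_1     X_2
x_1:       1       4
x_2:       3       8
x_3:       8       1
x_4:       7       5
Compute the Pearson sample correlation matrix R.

Step 1 — column means:
  mean(X_1) = (1 + 3 + 8 + 7) / 4 = 19/4 = 4.75
  mean(X_2) = (4 + 8 + 1 + 5) / 4 = 18/4 = 4.5

Step 2 — sample variances and covariances s[i,j] = (1/(n-1)) · Σ_k (x_{k,i} - mean_i) · (x_{k,j} - mean_j), with n-1 = 3:
  s[X_1,X_1] = ((-3.75)·(-3.75) + (-1.75)·(-1.75) + (3.25)·(3.25) + (2.25)·(2.25)) / 3 = 32.75/3 = 10.9167
  s[X_1,X_2] = ((-3.75)·(-0.5) + (-1.75)·(3.5) + (3.25)·(-3.5) + (2.25)·(0.5)) / 3 = -14.5/3 = -4.8333
  s[X_2,X_2] = ((-0.5)·(-0.5) + (3.5)·(3.5) + (-3.5)·(-3.5) + (0.5)·(0.5)) / 3 = 25/3 = 8.3333
  Sample standard deviations s_i = √(s[i,i]):
  s(X_1) = √(10.9167) = 3.304
  s(X_2) = √(8.3333) = 2.8868

Step 3 — r_{ij} = s_{ij} / (s_i · s_j):
  r[X_1,X_1] = 1 (diagonal).
  r[X_1,X_2] = -4.8333 / (3.304 · 2.8868) = -4.8333 / 9.5379 = -0.5067
  r[X_2,X_2] = 1 (diagonal).

R is symmetric with unit diagonal. Assembling:

R = [[1, -0.5067],
 [-0.5067, 1]]


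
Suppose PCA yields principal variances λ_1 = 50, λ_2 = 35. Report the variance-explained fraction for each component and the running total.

Step 1 — total variance = trace(Sigma) = Σ λ_i = 50 + 35 = 85.

Step 2 — fraction explained by component i = λ_i / Σ λ:
  PC1: 50/85 = 0.5882
  PC2: 35/85 = 0.4118

Step 3 — cumulative fraction after k components = (λ_1 + ... + λ_k) / Σ λ:
  k = 1: 50/85 = 0.5882
  k = 2: (50 + 35)/85 = 85/85 = 1

Summary (fraction, with percent):

explained: PC1 0.5882 (58.82%), PC2 0.4118 (41.18%);  cumulative: 0.5882, 1


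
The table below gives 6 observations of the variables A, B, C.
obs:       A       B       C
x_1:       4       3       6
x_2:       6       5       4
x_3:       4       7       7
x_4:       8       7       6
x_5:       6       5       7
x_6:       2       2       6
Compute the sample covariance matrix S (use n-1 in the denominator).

Step 1 — column means:
  mean(A) = (4 + 6 + 4 + 8 + 6 + 2) / 6 = 30/6 = 5
  mean(B) = (3 + 5 + 7 + 7 + 5 + 2) / 6 = 29/6 = 4.8333
  mean(C) = (6 + 4 + 7 + 6 + 7 + 6) / 6 = 36/6 = 6

Step 2 — sample covariance S[i,j] = (1/(n-1)) · Σ_k (x_{k,i} - mean_i) · (x_{k,j} - mean_j), with n-1 = 5.
  S[A,A] = ((-1)·(-1) + (1)·(1) + (-1)·(-1) + (3)·(3) + (1)·(1) + (-3)·(-3)) / 5 = 22/5 = 4.4
  S[A,B] = ((-1)·(-1.8333) + (1)·(0.1667) + (-1)·(2.1667) + (3)·(2.1667) + (1)·(0.1667) + (-3)·(-2.8333)) / 5 = 15/5 = 3
  S[A,C] = ((-1)·(0) + (1)·(-2) + (-1)·(1) + (3)·(0) + (1)·(1) + (-3)·(0)) / 5 = -2/5 = -0.4
  S[B,B] = ((-1.8333)·(-1.8333) + (0.1667)·(0.1667) + (2.1667)·(2.1667) + (2.1667)·(2.1667) + (0.1667)·(0.1667) + (-2.8333)·(-2.8333)) / 5 = 20.8333/5 = 4.1667
  S[B,C] = ((-1.8333)·(0) + (0.1667)·(-2) + (2.1667)·(1) + (2.1667)·(0) + (0.1667)·(1) + (-2.8333)·(0)) / 5 = 2/5 = 0.4
  S[C,C] = ((0)·(0) + (-2)·(-2) + (1)·(1) + (0)·(0) + (1)·(1) + (0)·(0)) / 5 = 6/5 = 1.2

S is symmetric (S[j,i] = S[i,j]). Assembling:

S = [[4.4, 3, -0.4],
 [3, 4.1667, 0.4],
 [-0.4, 0.4, 1.2]]


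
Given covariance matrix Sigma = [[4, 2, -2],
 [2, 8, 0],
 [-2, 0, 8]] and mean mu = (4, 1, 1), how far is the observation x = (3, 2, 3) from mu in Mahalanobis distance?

Step 1 — centre the observation: (x - mu) = (-1, 1, 2).

Step 2 — invert Sigma (cofactor / det for 3×3, or solve directly):
  Sigma^{-1} = [[0.3333, -0.0833, 0.0833],
 [-0.0833, 0.1458, -0.0208],
 [0.0833, -0.0208, 0.1458]].

Step 3 — form the quadratic (x - mu)^T · Sigma^{-1} · (x - mu):
  Sigma^{-1} · (x - mu) = (-0.25, 0.1875, 0.1875).
  (x - mu)^T · [Sigma^{-1} · (x - mu)] = (-1)·(-0.25) + (1)·(0.1875) + (2)·(0.1875) = 0.8125.

Step 4 — take square root: d = √(0.8125) ≈ 0.9014.

d(x, mu) = √(0.8125) ≈ 0.9014


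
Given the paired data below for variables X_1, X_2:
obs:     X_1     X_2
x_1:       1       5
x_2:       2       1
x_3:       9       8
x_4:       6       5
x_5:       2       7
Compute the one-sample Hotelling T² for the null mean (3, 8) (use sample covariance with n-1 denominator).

Step 1 — sample mean vector:
  mean(X_1) = (1 + 2 + 9 + 6 + 2) / 5 = 20/5 = 4
  mean(X_2) = (5 + 1 + 8 + 5 + 7) / 5 = 26/5 = 5.2
  x̄ = (4, 5.2),  deviation x̄ - mu_0 = (4, 5.2) - (3, 8) = (1, -2.8).

Step 2 — sample covariance matrix, S[i,j] = (1/(n-1)) · Σ_k (x_{k,i} - mean_i) · (x_{k,j} - mean_j), divisor n-1 = 4:
  S[X_1,X_1] = ((-3)·(-3) + (-2)·(-2) + (5)·(5) + (2)·(2) + (-2)·(-2)) / 4 = 46/4 = 11.5
  S[X_1,X_2] = ((-3)·(-0.2) + (-2)·(-4.2) + (5)·(2.8) + (2)·(-0.2) + (-2)·(1.8)) / 4 = 19/4 = 4.75
  S[X_2,X_2] = ((-0.2)·(-0.2) + (-4.2)·(-4.2) + (2.8)·(2.8) + (-0.2)·(-0.2) + (1.8)·(1.8)) / 4 = 28.8/4 = 7.2
  S = [[11.5, 4.75],
 [4.75, 7.2]].

Step 3 — invert S. det(S) = 11.5·7.2 - (4.75)² = 60.2375.
  S^{-1} = (1/det) · [[d, -b], [-b, a]] = [[0.1195, -0.0789],
 [-0.0789, 0.1909]].

Step 4 — quadratic form (x̄ - mu_0)^T · S^{-1} · (x̄ - mu_0):
  S^{-1} · (x̄ - mu_0) = (0.3403, -0.6134),
  (x̄ - mu_0)^T · [...] = (1)·(0.3403) + (-2.8)·(-0.6134) = 2.0579.

Step 5 — scale by n: T² = 5 · 2.0579 = 10.2893.

T² ≈ 10.2893


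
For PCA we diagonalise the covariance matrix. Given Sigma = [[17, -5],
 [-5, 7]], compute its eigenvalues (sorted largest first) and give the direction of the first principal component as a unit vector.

Step 1 — characteristic polynomial of 2×2 Sigma:
  det(Sigma - λI) = λ² - trace · λ + det = 0.
  trace = 17 + 7 = 24, det = 17·7 - (-5)² = 94.
Step 2 — discriminant:
  Δ = trace² - 4·det = 576 - 376 = 200.
Step 3 — eigenvalues:
  λ = (trace ± √Δ)/2 = (24 ± 14.1421)/2,
  λ_1 = 19.0711,  λ_2 = 4.9289.

Step 4 — unit eigenvector for λ_1: solve (Sigma - λ_1 I)v = 0. First row:
  (17 - 19.0711)·v_x + (-5)·v_y = 0, i.e. (-2.0711)·v_x + (-5)·v_y = 0,
  so v ∝ (b, λ_1 - a) = (-5, 2.0711); multiply by -1 so the first entry is positive: u = (5, -2.0711).
  ||u|| = √((5)² + (-2.0711)²) = √(29.2893) ≈ 5.412,
  v_1 = u/||u|| ≈ (0.9239, -0.3827) (||v_1|| = 1).

λ_1 = 19.0711,  λ_2 = 4.9289;  v_1 ≈ (0.9239, -0.3827)


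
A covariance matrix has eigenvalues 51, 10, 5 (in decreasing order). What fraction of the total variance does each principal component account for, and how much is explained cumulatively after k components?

Step 1 — total variance = trace(Sigma) = Σ λ_i = 51 + 10 + 5 = 66.

Step 2 — fraction explained by component i = λ_i / Σ λ:
  PC1: 51/66 = 0.7727
  PC2: 10/66 = 0.1515
  PC3: 5/66 = 0.0758

Step 3 — cumulative fraction after k components = (λ_1 + ... + λ_k) / Σ λ:
  k = 1: 51/66 = 0.7727
  k = 2: (51 + 10)/66 = 61/66 = 0.9242
  k = 3: (51 + 10 + 5)/66 = 66/66 = 1

Summary (fraction, with percent):

explained: PC1 0.7727 (77.27%), PC2 0.1515 (15.15%), PC3 0.0758 (7.58%);  cumulative: 0.7727, 0.9242, 1


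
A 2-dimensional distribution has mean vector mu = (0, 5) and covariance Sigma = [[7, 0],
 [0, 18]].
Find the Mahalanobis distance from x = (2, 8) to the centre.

Step 1 — centre the observation: (x - mu) = (2, 3).

Step 2 — invert Sigma. det(Sigma) = 7·18 - (0)² = 126.
  Sigma^{-1} = (1/det) · [[d, -b], [-b, a]] = [[0.1429, 0],
 [0, 0.0556]].

Step 3 — form the quadratic (x - mu)^T · Sigma^{-1} · (x - mu):
  Sigma^{-1} · (x - mu) = (0.2857, 0.1667).
  (x - mu)^T · [Sigma^{-1} · (x - mu)] = (2)·(0.2857) + (3)·(0.1667) = 1.0714.

Step 4 — take square root: d = √(1.0714) ≈ 1.0351.

d(x, mu) = √(1.0714) ≈ 1.0351


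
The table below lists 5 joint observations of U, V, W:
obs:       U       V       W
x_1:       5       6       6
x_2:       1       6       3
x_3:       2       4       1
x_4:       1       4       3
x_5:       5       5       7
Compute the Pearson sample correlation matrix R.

Step 1 — column means:
  mean(U) = (5 + 1 + 2 + 1 + 5) / 5 = 14/5 = 2.8
  mean(V) = (6 + 6 + 4 + 4 + 5) / 5 = 25/5 = 5
  mean(W) = (6 + 3 + 1 + 3 + 7) / 5 = 20/5 = 4

Step 2 — sample variances and covariances s[i,j] = (1/(n-1)) · Σ_k (x_{k,i} - mean_i) · (x_{k,j} - mean_j), with n-1 = 4:
  s[U,U] = ((2.2)·(2.2) + (-1.8)·(-1.8) + (-0.8)·(-0.8) + (-1.8)·(-1.8) + (2.2)·(2.2)) / 4 = 16.8/4 = 4.2
  s[U,V] = ((2.2)·(1) + (-1.8)·(1) + (-0.8)·(-1) + (-1.8)·(-1) + (2.2)·(0)) / 4 = 3/4 = 0.75
  s[U,W] = ((2.2)·(2) + (-1.8)·(-1) + (-0.8)·(-3) + (-1.8)·(-1) + (2.2)·(3)) / 4 = 17/4 = 4.25
  s[V,V] = ((1)·(1) + (1)·(1) + (-1)·(-1) + (-1)·(-1) + (0)·(0)) / 4 = 4/4 = 1
  s[V,W] = ((1)·(2) + (1)·(-1) + (-1)·(-3) + (-1)·(-1) + (0)·(3)) / 4 = 5/4 = 1.25
  s[W,W] = ((2)·(2) + (-1)·(-1) + (-3)·(-3) + (-1)·(-1) + (3)·(3)) / 4 = 24/4 = 6
  Sample standard deviations s_i = √(s[i,i]):
  s(U) = √(4.2) = 2.0494
  s(V) = √(1) = 1
  s(W) = √(6) = 2.4495

Step 3 — r_{ij} = s_{ij} / (s_i · s_j):
  r[U,U] = 1 (diagonal).
  r[U,V] = 0.75 / (2.0494 · 1) = 0.75 / 2.0494 = 0.366
  r[U,W] = 4.25 / (2.0494 · 2.4495) = 4.25 / 5.02 = 0.8466
  r[V,V] = 1 (diagonal).
  r[V,W] = 1.25 / (1 · 2.4495) = 1.25 / 2.4495 = 0.5103
  r[W,W] = 1 (diagonal).

R is symmetric with unit diagonal. Assembling:

R = [[1, 0.366, 0.8466],
 [0.366, 1, 0.5103],
 [0.8466, 0.5103, 1]]


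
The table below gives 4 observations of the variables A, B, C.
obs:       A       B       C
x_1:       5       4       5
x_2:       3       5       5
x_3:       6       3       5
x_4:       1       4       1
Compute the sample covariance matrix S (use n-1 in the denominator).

Step 1 — column means:
  mean(A) = (5 + 3 + 6 + 1) / 4 = 15/4 = 3.75
  mean(B) = (4 + 5 + 3 + 4) / 4 = 16/4 = 4
  mean(C) = (5 + 5 + 5 + 1) / 4 = 16/4 = 4

Step 2 — sample covariance S[i,j] = (1/(n-1)) · Σ_k (x_{k,i} - mean_i) · (x_{k,j} - mean_j), with n-1 = 3.
  S[A,A] = ((1.25)·(1.25) + (-0.75)·(-0.75) + (2.25)·(2.25) + (-2.75)·(-2.75)) / 3 = 14.75/3 = 4.9167
  S[A,B] = ((1.25)·(0) + (-0.75)·(1) + (2.25)·(-1) + (-2.75)·(0)) / 3 = -3/3 = -1
  S[A,C] = ((1.25)·(1) + (-0.75)·(1) + (2.25)·(1) + (-2.75)·(-3)) / 3 = 11/3 = 3.6667
  S[B,B] = ((0)·(0) + (1)·(1) + (-1)·(-1) + (0)·(0)) / 3 = 2/3 = 0.6667
  S[B,C] = ((0)·(1) + (1)·(1) + (-1)·(1) + (0)·(-3)) / 3 = 0/3 = 0
  S[C,C] = ((1)·(1) + (1)·(1) + (1)·(1) + (-3)·(-3)) / 3 = 12/3 = 4

S is symmetric (S[j,i] = S[i,j]). Assembling:

S = [[4.9167, -1, 3.6667],
 [-1, 0.6667, 0],
 [3.6667, 0, 4]]


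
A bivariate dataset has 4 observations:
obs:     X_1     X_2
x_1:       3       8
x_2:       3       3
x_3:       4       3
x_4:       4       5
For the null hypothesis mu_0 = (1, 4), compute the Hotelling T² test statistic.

Step 1 — sample mean vector:
  mean(X_1) = (3 + 3 + 4 + 4) / 4 = 14/4 = 3.5
  mean(X_2) = (8 + 3 + 3 + 5) / 4 = 19/4 = 4.75
  x̄ = (3.5, 4.75),  deviation x̄ - mu_0 = (3.5, 4.75) - (1, 4) = (2.5, 0.75).

Step 2 — sample covariance matrix, S[i,j] = (1/(n-1)) · Σ_k (x_{k,i} - mean_i) · (x_{k,j} - mean_j), divisor n-1 = 3:
  S[X_1,X_1] = ((-0.5)·(-0.5) + (-0.5)·(-0.5) + (0.5)·(0.5) + (0.5)·(0.5)) / 3 = 1/3 = 0.3333
  S[X_1,X_2] = ((-0.5)·(3.25) + (-0.5)·(-1.75) + (0.5)·(-1.75) + (0.5)·(0.25)) / 3 = -1.5/3 = -0.5
  S[X_2,X_2] = ((3.25)·(3.25) + (-1.75)·(-1.75) + (-1.75)·(-1.75) + (0.25)·(0.25)) / 3 = 16.75/3 = 5.5833
  S = [[0.3333, -0.5],
 [-0.5, 5.5833]].

Step 3 — invert S. det(S) = 0.3333·5.5833 - (-0.5)² = 1.6111.
  S^{-1} = (1/det) · [[d, -b], [-b, a]] = [[3.4655, 0.3103],
 [0.3103, 0.2069]].

Step 4 — quadratic form (x̄ - mu_0)^T · S^{-1} · (x̄ - mu_0):
  S^{-1} · (x̄ - mu_0) = (8.8966, 0.931),
  (x̄ - mu_0)^T · [...] = (2.5)·(8.8966) + (0.75)·(0.931) = 22.9397.

Step 5 — scale by n: T² = 4 · 22.9397 = 91.7586.

T² ≈ 91.7586


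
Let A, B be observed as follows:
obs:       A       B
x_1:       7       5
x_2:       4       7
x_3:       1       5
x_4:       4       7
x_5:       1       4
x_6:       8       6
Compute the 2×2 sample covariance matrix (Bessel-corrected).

Step 1 — column means:
  mean(A) = (7 + 4 + 1 + 4 + 1 + 8) / 6 = 25/6 = 4.1667
  mean(B) = (5 + 7 + 5 + 7 + 4 + 6) / 6 = 34/6 = 5.6667

Step 2 — sample covariance S[i,j] = (1/(n-1)) · Σ_k (x_{k,i} - mean_i) · (x_{k,j} - mean_j), with n-1 = 5.
  S[A,A] = ((2.8333)·(2.8333) + (-0.1667)·(-0.1667) + (-3.1667)·(-3.1667) + (-0.1667)·(-0.1667) + (-3.1667)·(-3.1667) + (3.8333)·(3.8333)) / 5 = 42.8333/5 = 8.5667
  S[A,B] = ((2.8333)·(-0.6667) + (-0.1667)·(1.3333) + (-3.1667)·(-0.6667) + (-0.1667)·(1.3333) + (-3.1667)·(-1.6667) + (3.8333)·(0.3333)) / 5 = 6.3333/5 = 1.2667
  S[B,B] = ((-0.6667)·(-0.6667) + (1.3333)·(1.3333) + (-0.6667)·(-0.6667) + (1.3333)·(1.3333) + (-1.6667)·(-1.6667) + (0.3333)·(0.3333)) / 5 = 7.3333/5 = 1.4667

S is symmetric (S[j,i] = S[i,j]). Assembling:

S = [[8.5667, 1.2667],
 [1.2667, 1.4667]]


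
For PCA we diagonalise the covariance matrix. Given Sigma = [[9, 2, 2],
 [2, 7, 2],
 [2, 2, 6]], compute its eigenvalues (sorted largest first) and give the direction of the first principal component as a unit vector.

Step 1 — characteristic polynomial p(λ) = det(λI - Sigma) = λ³ - tr·λ² + c_1·λ - det, where tr = trace, c_1 = sum of the principal 2×2 minors, det = det(Sigma):
  tr = 9 + 7 + 6 = 22,
  c_1 = (9·7 - (2)²) + (9·6 - (2)²) + (7·6 - (2)²) = 59 + 50 + 38 = 147,
  det = 9·(7·6 - (2)²) - (2)·((2)·6 - (2)·(2)) + (2)·((2)·(2) - 7·(2)) = 9·(38) - (2)·(8) + (2)·(-10) = 306.
  So p(λ) = λ³ - 22λ² + 147λ - 306.
Step 2 — look for an integer root (rational root theorem: any rational root is an integer divisor of 306). Testing λ = 6:
  p(6) = 216 - 792 + 882 - 306 = 0  ✓
  Dividing out (λ - 6): p(λ) = (λ - 6)(λ² - 16λ + 51).
Step 3 — remaining eigenvalues from the quadratic λ² - 16λ + 51 = 0:
  Δ = 16² - 4·51 = 256 - 204 = 52,  λ = (16 ± √52)/2 = (16 ± 7.2111)/2 ≈ 11.6056 or 4.3944.
  Sorted: λ_1 = 11.6056,  λ_2 = 6,  λ_3 = 4.3944  (check: sum = 22 = tr ✓).

Step 4 — unit eigenvector for λ_1 ≈ 11.6056: v spans the null space of (Sigma - λ_1 I), whose rows are
  r_1 = (-2.6056, 2, 2),  r_2 = (2, -4.6056, 2),  r_3 = (2, 2, -5.6056).
  v is orthogonal to every row, so take v ∝ r_1 × r_2 = ((2)·(2) - (2)·(-4.6056), (2)·(2) - (-2.6056)·(2), (-2.6056)·(-4.6056) - (2)·(2)) ≈ (13.2111, 9.2111, 8).
  Let u = (13.2111, 9.2111, 8).
  ||u|| = √((13.2111)² + (9.2111)² + (8)²) = √(323.3776) ≈ 17.9827,  v_1 = u/||u|| ≈ (0.7347, 0.5122, 0.4449) (||v_1|| = 1).

λ_1 = 11.6056,  λ_2 = 6,  λ_3 = 4.3944;  v_1 ≈ (0.7347, 0.5122, 0.4449)


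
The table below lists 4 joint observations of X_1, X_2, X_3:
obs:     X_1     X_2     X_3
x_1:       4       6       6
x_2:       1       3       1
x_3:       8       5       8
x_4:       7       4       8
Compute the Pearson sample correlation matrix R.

Step 1 — column means:
  mean(X_1) = (4 + 1 + 8 + 7) / 4 = 20/4 = 5
  mean(X_2) = (6 + 3 + 5 + 4) / 4 = 18/4 = 4.5
  mean(X_3) = (6 + 1 + 8 + 8) / 4 = 23/4 = 5.75

Step 2 — sample variances and covariances s[i,j] = (1/(n-1)) · Σ_k (x_{k,i} - mean_i) · (x_{k,j} - mean_j), with n-1 = 3:
  s[X_1,X_1] = ((-1)·(-1) + (-4)·(-4) + (3)·(3) + (2)·(2)) / 3 = 30/3 = 10
  s[X_1,X_2] = ((-1)·(1.5) + (-4)·(-1.5) + (3)·(0.5) + (2)·(-0.5)) / 3 = 5/3 = 1.6667
  s[X_1,X_3] = ((-1)·(0.25) + (-4)·(-4.75) + (3)·(2.25) + (2)·(2.25)) / 3 = 30/3 = 10
  s[X_2,X_2] = ((1.5)·(1.5) + (-1.5)·(-1.5) + (0.5)·(0.5) + (-0.5)·(-0.5)) / 3 = 5/3 = 1.6667
  s[X_2,X_3] = ((1.5)·(0.25) + (-1.5)·(-4.75) + (0.5)·(2.25) + (-0.5)·(2.25)) / 3 = 7.5/3 = 2.5
  s[X_3,X_3] = ((0.25)·(0.25) + (-4.75)·(-4.75) + (2.25)·(2.25) + (2.25)·(2.25)) / 3 = 32.75/3 = 10.9167
  Sample standard deviations s_i = √(s[i,i]):
  s(X_1) = √(10) = 3.1623
  s(X_2) = √(1.6667) = 1.291
  s(X_3) = √(10.9167) = 3.304

Step 3 — r_{ij} = s_{ij} / (s_i · s_j):
  r[X_1,X_1] = 1 (diagonal).
  r[X_1,X_2] = 1.6667 / (3.1623 · 1.291) = 1.6667 / 4.0825 = 0.4082
  r[X_1,X_3] = 10 / (3.1623 · 3.304) = 10 / 10.4483 = 0.9571
  r[X_2,X_2] = 1 (diagonal).
  r[X_2,X_3] = 2.5 / (1.291 · 3.304) = 2.5 / 4.2655 = 0.5861
  r[X_3,X_3] = 1 (diagonal).

R is symmetric with unit diagonal. Assembling:

R = [[1, 0.4082, 0.9571],
 [0.4082, 1, 0.5861],
 [0.9571, 0.5861, 1]]
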